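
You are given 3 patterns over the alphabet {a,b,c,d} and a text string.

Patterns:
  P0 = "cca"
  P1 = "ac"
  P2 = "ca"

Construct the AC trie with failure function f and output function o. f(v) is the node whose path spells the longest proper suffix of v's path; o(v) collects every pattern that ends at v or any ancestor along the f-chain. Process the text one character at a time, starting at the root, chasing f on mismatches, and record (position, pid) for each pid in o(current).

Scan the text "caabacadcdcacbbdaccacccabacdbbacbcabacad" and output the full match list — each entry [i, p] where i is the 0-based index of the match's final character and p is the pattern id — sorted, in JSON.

Construct AC machine:
Trie nodes:
  n0 'ε': a→4 c→1
  n1 'c': a→6 c→2
  n2 'cc': a→3
  n3 'cca': ·  ←P0
  n4 'a': c→5
  n5 'ac': ·  ←P1
  n6 'ca': ·  ←P2

Failure links (BFS by depth):
  n1('c'): parent n0 fail=0; on 'c' 0 → fail=0;  out ∅∪∅=∅
  n4('a'): parent n0 fail=0; on 'a' 0 → fail=0;  out ∅∪∅=∅
  n2('cc'): parent n1 fail=0; on 'c' 0 → fail=1;  out ∅∪∅=∅
  n5('ac'): parent n4 fail=0; on 'c' 0 → fail=1;  out {1}∪∅={1}
  n6('ca'): parent n1 fail=0; on 'a' 0 → fail=4;  out {2}∪∅={2}
  n3('cca'): parent n2 fail=1; on 'a' 1 → fail=6;  out {0}∪{2}={0,2}

Scan:
pos 0 'c': at 1
pos 1 'a': at 6  ** P2@[0:1]
pos 2 'a': at 4 ·f
pos 3 'b': at 0 ·f
pos 4 'a': at 4
pos 5 'c': at 5  ** P1@[4:5]
pos 6 'a': at 6 ·f  ** P2@[5:6]
pos 7 'd': at 0 ·f
pos 8 'c': at 1
pos 9 'd': at 0 ·f
pos 10 'c': at 1
pos 11 'a': at 6  ** P2@[10:11]
pos 12 'c': at 5 ·f  ** P1@[11:12]
pos 13 'b': at 0 ·f
pos 14 'b': at 0
pos 15 'd': at 0
pos 16 'a': at 4
pos 17 'c': at 5  ** P1@[16:17]
pos 18 'c': at 2 ·f
pos 19 'a': at 3  ** P0@[17:19],P2@[18:19]
pos 20 'c': at 5 ·f  ** P1@[19:20]
pos 21 'c': at 2 ·f
pos 22 'c': at 2 ·f
pos 23 'a': at 3  ** P0@[21:23],P2@[22:23]
pos 24 'b': at 0 ·f
pos 25 'a': at 4
pos 26 'c': at 5  ** P1@[25:26]
pos 27 'd': at 0 ·f
pos 28 'b': at 0
pos 29 'b': at 0
pos 30 'a': at 4
pos 31 'c': at 5  ** P1@[30:31]
pos 32 'b': at 0 ·f
pos 33 'c': at 1
pos 34 'a': at 6  ** P2@[33:34]
pos 35 'b': at 0 ·f
pos 36 'a': at 4
pos 37 'c': at 5  ** P1@[36:37]
pos 38 'a': at 6 ·f  ** P2@[37:38]
pos 39 'd': at 0 ·f

Matches: [[1,2],[5,1],[6,2],[11,2],[12,1],[17,1],[19,0],[19,2],[20,1],[23,0],[23,2],[26,1],[31,1],[34,2],[37,1],[38,2]]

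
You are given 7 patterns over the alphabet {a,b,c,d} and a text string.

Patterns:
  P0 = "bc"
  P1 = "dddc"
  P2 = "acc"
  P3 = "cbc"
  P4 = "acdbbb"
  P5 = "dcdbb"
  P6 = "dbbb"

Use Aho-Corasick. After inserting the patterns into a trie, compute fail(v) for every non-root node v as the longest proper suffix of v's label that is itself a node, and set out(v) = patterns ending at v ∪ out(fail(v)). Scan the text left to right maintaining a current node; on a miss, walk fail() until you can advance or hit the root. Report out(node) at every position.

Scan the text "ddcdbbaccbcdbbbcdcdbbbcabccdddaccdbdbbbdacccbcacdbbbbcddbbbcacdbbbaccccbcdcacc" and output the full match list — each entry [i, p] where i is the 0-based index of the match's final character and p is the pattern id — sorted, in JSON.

Construct AC machine:
Trie (insert patterns):
  0='ε' goto a→7 b→1 c→10 d→3
  1='b' goto c→2
  2='bc' goto ·  ←P0
  3='d' goto b→21 c→17 d→4
  4='dd' goto d→5
  5='ddd' goto c→6
  6='dddc' goto ·  ←P1
  7='a' goto c→8
  8='ac' goto c→9 d→13
  9='acc' goto ·  ←P2
  10='c' goto b→11
  11='cb' goto c→12
  12='cbc' goto ·  ←P3
  13='acd' goto b→14
  14='acdb' goto b→15
  15='acdbb' goto b→16
  16='acdbbb' goto ·  ←P4
  17='dc' goto d→18
  18='dcd' goto b→19
  19='dcdb' goto b→20
  20='dcdbb' goto ·  ←P5
  21='db' goto b→22
  22='dbb' goto b→23
  23='dbbb' goto ·  ←P6

Failure links (BFS by depth):
  fail(1) 'b': from fail(0)=0 chase 'b': 0 ⇒ 0;  out=∅∪out(0)=∅
  fail(3) 'd': from fail(0)=0 chase 'd': 0 ⇒ 0;  out=∅∪out(0)=∅
  fail(7) 'a': from fail(0)=0 chase 'a': 0 ⇒ 0;  out=∅∪out(0)=∅
  fail(10) 'c': from fail(0)=0 chase 'c': 0 ⇒ 0;  out=∅∪out(0)=∅
  fail(2) 'bc': from fail(1)=0 chase 'c': 0 ⇒ 10;  out={0}∪out(10)={0}
  fail(4) 'dd': from fail(3)=0 chase 'd': 0 ⇒ 3;  out=∅∪out(3)=∅
  fail(8) 'ac': from fail(7)=0 chase 'c': 0 ⇒ 10;  out=∅∪out(10)=∅
  fail(11) 'cb': from fail(10)=0 chase 'b': 0 ⇒ 1;  out=∅∪out(1)=∅
  fail(17) 'dc': from fail(3)=0 chase 'c': 0 ⇒ 10;  out=∅∪out(10)=∅
  fail(21) 'db': from fail(3)=0 chase 'b': 0 ⇒ 1;  out=∅∪out(1)=∅
  fail(5) 'ddd': from fail(4)=3 chase 'd': 3 ⇒ 4;  out=∅∪out(4)=∅
  fail(9) 'acc': from fail(8)=10 chase 'c': 10→0 ⇒ 10;  out={2}∪out(10)={2}
  fail(12) 'cbc': from fail(11)=1 chase 'c': 1 ⇒ 2;  out={3}∪out(2)={0,3}
  fail(13) 'acd': from fail(8)=10 chase 'd': 10→0 ⇒ 3;  out=∅∪out(3)=∅
  fail(18) 'dcd': from fail(17)=10 chase 'd': 10→0 ⇒ 3;  out=∅∪out(3)=∅
  fail(22) 'dbb': from fail(21)=1 chase 'b': 1→0 ⇒ 1;  out=∅∪out(1)=∅
  fail(6) 'dddc': from fail(5)=4 chase 'c': 4→3 ⇒ 17;  out={1}∪out(17)={1}
  fail(14) 'acdb': from fail(13)=3 chase 'b': 3 ⇒ 21;  out=∅∪out(21)=∅
  fail(19) 'dcdb': from fail(18)=3 chase 'b': 3 ⇒ 21;  out=∅∪out(21)=∅
  fail(23) 'dbbb': from fail(22)=1 chase 'b': 1→0 ⇒ 1;  out={6}∪out(1)={6}
  fail(15) 'acdbb': from fail(14)=21 chase 'b': 21 ⇒ 22;  out=∅∪out(22)=∅
  fail(20) 'dcdbb': from fail(19)=21 chase 'b': 21 ⇒ 22;  out={5}∪out(22)={5}
  fail(16) 'acdbbb': from fail(15)=22 chase 'b': 22 ⇒ 23;  out={4}∪out(23)={4,6}

Scan:
i=0 'd': node 0→3
i=1 'd': node 3→4
i=2 'c': node 4→17 ·f
i=3 'd': node 17→18
i=4 'b': node 18→19
i=5 'b': node 19→20  ** P5@[1:5]
i=6 'a': node 20→7 ·f
i=7 'c': node 7→8
i=8 'c': node 8→9  ** P2@[6:8]
i=9 'b': node 9→11 ·f
i=10 'c': node 11→12  ** P0@[9:10],P3@[8:10]
i=11 'd': node 12→3 ·f
i=12 'b': node 3→21
i=13 'b': node 21→22
i=14 'b': node 22→23  ** P6@[11:14]
i=15 'c': node 23→2 ·f  ** P0@[14:15]
i=16 'd': node 2→3 ·f
i=17 'c': node 3→17
i=18 'd': node 17→18
i=19 'b': node 18→19
i=20 'b': node 19→20  ** P5@[16:20]
i=21 'b': node 20→23 ·f  ** P6@[18:21]
i=22 'c': node 23→2 ·f  ** P0@[21:22]
i=23 'a': node 2→7 ·f
i=24 'b': node 7→1 ·f
i=25 'c': node 1→2  ** P0@[24:25]
i=26 'c': node 2→10 ·f
i=27 'd': node 10→3 ·f
i=28 'd': node 3→4
i=29 'd': node 4→5
i=30 'a': node 5→7 ·f
i=31 'c': node 7→8
i=32 'c': node 8→9  ** P2@[30:32]
i=33 'd': node 9→3 ·f
i=34 'b': node 3→21
i=35 'd': node 21→3 ·f
i=36 'b': node 3→21
i=37 'b': node 21→22
i=38 'b': node 22→23  ** P6@[35:38]
i=39 'd': node 23→3 ·f
i=40 'a': node 3→7 ·f
i=41 'c': node 7→8
i=42 'c': node 8→9  ** P2@[40:42]
i=43 'c': node 9→10 ·f
i=44 'b': node 10→11
i=45 'c': node 11→12  ** P0@[44:45],P3@[43:45]
i=46 'a': node 12→7 ·f
i=47 'c': node 7→8
i=48 'd': node 8→13
i=49 'b': node 13→14
i=50 'b': node 14→15
i=51 'b': node 15→16  ** P4@[46:51],P6@[48:51]
i=52 'b': node 16→1 ·f
i=53 'c': node 1→2  ** P0@[52:53]
i=54 'd': node 2→3 ·f
i=55 'd': node 3→4
i=56 'b': node 4→21 ·f
i=57 'b': node 21→22
i=58 'b': node 22→23  ** P6@[55:58]
i=59 'c': node 23→2 ·f  ** P0@[58:59]
i=60 'a': node 2→7 ·f
i=61 'c': node 7→8
i=62 'd': node 8→13
i=63 'b': node 13→14
i=64 'b': node 14→15
i=65 'b': node 15→16  ** P4@[60:65],P6@[62:65]
i=66 'a': node 16→7 ·f
i=67 'c': node 7→8
i=68 'c': node 8→9  ** P2@[66:68]
i=69 'c': node 9→10 ·f
i=70 'c': node 10→10 ·f
i=71 'b': node 10→11
i=72 'c': node 11→12  ** P0@[71:72],P3@[70:72]
i=73 'd': node 12→3 ·f
i=74 'c': node 3→17
i=75 'a': node 17→7 ·f
i=76 'c': node 7→8
i=77 'c': node 8→9  ** P2@[75:77]

Matches: [[5,5],[8,2],[10,0],[10,3],[14,6],[15,0],[20,5],[21,6],[22,0],[25,0],[32,2],[38,6],[42,2],[45,0],[45,3],[51,4],[51,6],[53,0],[58,6],[59,0],[65,4],[65,6],[68,2],[72,0],[72,3],[77,2]]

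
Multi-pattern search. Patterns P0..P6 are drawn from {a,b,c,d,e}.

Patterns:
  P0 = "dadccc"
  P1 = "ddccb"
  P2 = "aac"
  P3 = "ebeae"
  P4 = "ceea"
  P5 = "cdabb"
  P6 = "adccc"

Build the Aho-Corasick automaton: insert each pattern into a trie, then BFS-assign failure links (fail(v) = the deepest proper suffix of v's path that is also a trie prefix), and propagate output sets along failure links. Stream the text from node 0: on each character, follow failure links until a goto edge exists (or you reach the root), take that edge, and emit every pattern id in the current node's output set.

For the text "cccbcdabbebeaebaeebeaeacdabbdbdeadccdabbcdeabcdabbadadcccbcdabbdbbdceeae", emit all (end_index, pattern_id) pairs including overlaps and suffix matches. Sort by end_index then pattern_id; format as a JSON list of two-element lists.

Construct AC machine:
Trie nodes:
  n0 'ε': a→11 c→19 d→1 e→14
  n1 'd': a→2 d→7
  n2 'da': d→3
  n3 'dad': c→4
  n4 'dadc': c→5
  n5 'dadcc': c→6
  n6 'dadccc': ·  ←P0
  n7 'dd': c→8
  n8 'ddc': c→9
  n9 'ddcc': b→10
  n10 'ddccb': ·  ←P1
  n11 'a': a→12 d→27
  n12 'aa': c→13
  n13 'aac': ·  ←P2
  n14 'e': b→15
  n15 'eb': e→16
  n16 'ebe': a→17
  n17 'ebea': e→18
  n18 'ebeae': ·  ←P3
  n19 'c': d→23 e→20
  n20 'ce': e→21
  n21 'cee': a→22
  n22 'ceea': ·  ←P4
  n23 'cd': a→24
  n24 'cda': b→25
  n25 'cdab': b→26
  n26 'cdabb': ·  ←P5
  n27 'ad': c→28
  n28 'adc': c→29
  n29 'adcc': c→30
  n30 'adccc': ·  ←P6

Failure links (BFS by depth):
  fail(1) 'd': from fail(0)=0 chase 'd': 0 ⇒ 0;  out=∅∪out(0)=∅
  fail(11) 'a': from fail(0)=0 chase 'a': 0 ⇒ 0;  out=∅∪out(0)=∅
  fail(14) 'e': from fail(0)=0 chase 'e': 0 ⇒ 0;  out=∅∪out(0)=∅
  fail(19) 'c': from fail(0)=0 chase 'c': 0 ⇒ 0;  out=∅∪out(0)=∅
  fail(2) 'da': from fail(1)=0 chase 'a': 0 ⇒ 11;  out=∅∪out(11)=∅
  fail(7) 'dd': from fail(1)=0 chase 'd': 0 ⇒ 1;  out=∅∪out(1)=∅
  fail(12) 'aa': from fail(11)=0 chase 'a': 0 ⇒ 11;  out=∅∪out(11)=∅
  fail(15) 'eb': from fail(14)=0 chase 'b': 0 ⇒ 0;  out=∅∪out(0)=∅
  fail(20) 'ce': from fail(19)=0 chase 'e': 0 ⇒ 14;  out=∅∪out(14)=∅
  fail(23) 'cd': from fail(19)=0 chase 'd': 0 ⇒ 1;  out=∅∪out(1)=∅
  fail(27) 'ad': from fail(11)=0 chase 'd': 0 ⇒ 1;  out=∅∪out(1)=∅
  fail(3) 'dad': from fail(2)=11 chase 'd': 11 ⇒ 27;  out=∅∪out(27)=∅
  fail(8) 'ddc': from fail(7)=1 chase 'c': 1→0 ⇒ 19;  out=∅∪out(19)=∅
  fail(13) 'aac': from fail(12)=11 chase 'c': 11→0 ⇒ 19;  out={2}∪out(19)={2}
  fail(16) 'ebe': from fail(15)=0 chase 'e': 0 ⇒ 14;  out=∅∪out(14)=∅
  fail(21) 'cee': from fail(20)=14 chase 'e': 14→0 ⇒ 14;  out=∅∪out(14)=∅
  fail(24) 'cda': from fail(23)=1 chase 'a': 1 ⇒ 2;  out=∅∪out(2)=∅
  fail(28) 'adc': from fail(27)=1 chase 'c': 1→0 ⇒ 19;  out=∅∪out(19)=∅
  fail(4) 'dadc': from fail(3)=27 chase 'c': 27 ⇒ 28;  out=∅∪out(28)=∅
  fail(9) 'ddcc': from fail(8)=19 chase 'c': 19→0 ⇒ 19;  out=∅∪out(19)=∅
  fail(17) 'ebea': from fail(16)=14 chase 'a': 14→0 ⇒ 11;  out=∅∪out(11)=∅
  fail(22) 'ceea': from fail(21)=14 chase 'a': 14→0 ⇒ 11;  out={4}∪out(11)={4}
  fail(25) 'cdab': from fail(24)=2 chase 'b': 2→11→0 ⇒ 0;  out=∅∪out(0)=∅
  fail(29) 'adcc': from fail(28)=19 chase 'c': 19→0 ⇒ 19;  out=∅∪out(19)=∅
  fail(5) 'dadcc': from fail(4)=28 chase 'c': 28 ⇒ 29;  out=∅∪out(29)=∅
  fail(10) 'ddccb': from fail(9)=19 chase 'b': 19→0 ⇒ 0;  out={1}∪out(0)={1}
  fail(18) 'ebeae': from fail(17)=11 chase 'e': 11→0 ⇒ 14;  out={3}∪out(14)={3}
  fail(26) 'cdabb': from fail(25)=0 chase 'b': 0 ⇒ 0;  out={5}∪out(0)={5}
  fail(30) 'adccc': from fail(29)=19 chase 'c': 19→0 ⇒ 19;  out={6}∪out(19)={6}
  fail(6) 'dadccc': from fail(5)=29 chase 'c': 29 ⇒ 30;  out={0}∪out(30)={0,6}

Text stream:
[0] read 'c'  n0⇒n19
[1] read 'c'  n19⇒n19 (fail-walked)
[2] read 'c'  n19⇒n19 (fail-walked)
[3] read 'b'  n19⇒n0 (fail-walked)
[4] read 'c'  n0⇒n19
[5] read 'd'  n19⇒n23
[6] read 'a'  n23⇒n24
[7] read 'b'  n24⇒n25
[8] read 'b'  n25⇒n26  ** P5@[4:8]
[9] read 'e'  n26⇒n14 (fail-walked)
[10] read 'b'  n14⇒n15
[11] read 'e'  n15⇒n16
[12] read 'a'  n16⇒n17
[13] read 'e'  n17⇒n18  ** P3@[9:13]
[14] read 'b'  n18⇒n15 (fail-walked)
[15] read 'a'  n15⇒n11 (fail-walked)
[16] read 'e'  n11⇒n14 (fail-walked)
[17] read 'e'  n14⇒n14 (fail-walked)
[18] read 'b'  n14⇒n15
[19] read 'e'  n15⇒n16
[20] read 'a'  n16⇒n17
[21] read 'e'  n17⇒n18  ** P3@[17:21]
[22] read 'a'  n18⇒n11 (fail-walked)
[23] read 'c'  n11⇒n19 (fail-walked)
[24] read 'd'  n19⇒n23
[25] read 'a'  n23⇒n24
[26] read 'b'  n24⇒n25
[27] read 'b'  n25⇒n26  ** P5@[23:27]
[28] read 'd'  n26⇒n1 (fail-walked)
[29] read 'b'  n1⇒n0 (fail-walked)
[30] read 'd'  n0⇒n1
[31] read 'e'  n1⇒n14 (fail-walked)
[32] read 'a'  n14⇒n11 (fail-walked)
[33] read 'd'  n11⇒n27
[34] read 'c'  n27⇒n28
[35] read 'c'  n28⇒n29
[36] read 'd'  n29⇒n23 (fail-walked)
[37] read 'a'  n23⇒n24
[38] read 'b'  n24⇒n25
[39] read 'b'  n25⇒n26  ** P5@[35:39]
[40] read 'c'  n26⇒n19 (fail-walked)
[41] read 'd'  n19⇒n23
[42] read 'e'  n23⇒n14 (fail-walked)
[43] read 'a'  n14⇒n11 (fail-walked)
[44] read 'b'  n11⇒n0 (fail-walked)
[45] read 'c'  n0⇒n19
[46] read 'd'  n19⇒n23
[47] read 'a'  n23⇒n24
[48] read 'b'  n24⇒n25
[49] read 'b'  n25⇒n26  ** P5@[45:49]
[50] read 'a'  n26⇒n11 (fail-walked)
[51] read 'd'  n11⇒n27
[52] read 'a'  n27⇒n2 (fail-walked)
[53] read 'd'  n2⇒n3
[54] read 'c'  n3⇒n4
[55] read 'c'  n4⇒n5
[56] read 'c'  n5⇒n6  ** P0@[51:56],P6@[52:56]
[57] read 'b'  n6⇒n0 (fail-walked)
[58] read 'c'  n0⇒n19
[59] read 'd'  n19⇒n23
[60] read 'a'  n23⇒n24
[61] read 'b'  n24⇒n25
[62] read 'b'  n25⇒n26  ** P5@[58:62]
[63] read 'd'  n26⇒n1 (fail-walked)
[64] read 'b'  n1⇒n0 (fail-walked)
[65] read 'b'  n0⇒n0
[66] read 'd'  n0⇒n1
[67] read 'c'  n1⇒n19 (fail-walked)
[68] read 'e'  n19⇒n20
[69] read 'e'  n20⇒n21
[70] read 'a'  n21⇒n22  ** P4@[67:70]
[71] read 'e'  n22⇒n14 (fail-walked)

Matches: [[8,5],[13,3],[21,3],[27,5],[39,5],[49,5],[56,0],[56,6],[62,5],[70,4]]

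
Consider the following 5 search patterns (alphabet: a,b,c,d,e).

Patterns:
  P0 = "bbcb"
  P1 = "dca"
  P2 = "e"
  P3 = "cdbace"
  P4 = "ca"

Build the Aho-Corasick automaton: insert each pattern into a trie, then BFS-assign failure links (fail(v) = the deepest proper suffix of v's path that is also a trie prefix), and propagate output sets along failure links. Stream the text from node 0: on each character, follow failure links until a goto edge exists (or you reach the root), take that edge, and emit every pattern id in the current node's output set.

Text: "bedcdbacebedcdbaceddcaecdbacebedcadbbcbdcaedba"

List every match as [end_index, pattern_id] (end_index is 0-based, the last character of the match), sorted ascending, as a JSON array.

Build automaton:
Trie nodes:
  n0 'ε': b→1 c→9 d→5 e→8
  n1 'b': b→2
  n2 'bb': c→3
  n3 'bbc': b→4
  n4 'bbcb': ·  [P0 ends]
  n5 'd': c→6
  n6 'dc': a→7
  n7 'dca': ·  [P1 ends]
  n8 'e': ·  [P2 ends]
  n9 'c': a→15 d→10
  n10 'cd': b→11
  n11 'cdb': a→12
  n12 'cdba': c→13
  n13 'cdbac': e→14
  n14 'cdbace': ·  [P3 ends]
  n15 'ca': ·  [P4 ends]

BFS fail/out derivation:
  n1('b'): parent n0 fail=0; on 'b' 0 → fail=0;  out ∅∪∅=∅
  n5('d'): parent n0 fail=0; on 'd' 0 → fail=0;  out ∅∪∅=∅
  n8('e'): parent n0 fail=0; on 'e' 0 → fail=0;  out {2}∪∅={2}
  n9('c'): parent n0 fail=0; on 'c' 0 → fail=0;  out ∅∪∅=∅
  n2('bb'): parent n1 fail=0; on 'b' 0 → fail=1;  out ∅∪∅=∅
  n6('dc'): parent n5 fail=0; on 'c' 0 → fail=9;  out ∅∪∅=∅
  n10('cd'): parent n9 fail=0; on 'd' 0 → fail=5;  out ∅∪∅=∅
  n15('ca'): parent n9 fail=0; on 'a' 0 → fail=0;  out {4}∪∅={4}
  n3('bbc'): parent n2 fail=1; on 'c' 1→0 → fail=9;  out ∅∪∅=∅
  n7('dca'): parent n6 fail=9; on 'a' 9 → fail=15;  out {1}∪{4}={1,4}
  n11('cdb'): parent n10 fail=5; on 'b' 5→0 → fail=1;  out ∅∪∅=∅
  n4('bbcb'): parent n3 fail=9; on 'b' 9→0 → fail=1;  out {0}∪∅={0}
  n12('cdba'): parent n11 fail=1; on 'a' 1→0 → fail=0;  out ∅∪∅=∅
  n13('cdbac'): parent n12 fail=0; on 'c' 0 → fail=9;  out ∅∪∅=∅
  n14('cdbace'): parent n13 fail=9; on 'e' 9→0 → fail=8;  out {3}∪{2}={2,3}

Run:
i=0 'b': node 0→1
i=1 'e': node 1→8 (fail-walked)  → match P2@[1:1]
i=2 'd': node 8→5 (fail-walked)
i=3 'c': node 5→6
i=4 'd': node 6→10 (fail-walked)
i=5 'b': node 10→11
i=6 'a': node 11→12
i=7 'c': node 12→13
i=8 'e': node 13→14  → match P2@[8:8],P3@[3:8]
i=9 'b': node 14→1 (fail-walked)
i=10 'e': node 1→8 (fail-walked)  → match P2@[10:10]
i=11 'd': node 8→5 (fail-walked)
i=12 'c': node 5→6
i=13 'd': node 6→10 (fail-walked)
i=14 'b': node 10→11
i=15 'a': node 11→12
i=16 'c': node 12→13
i=17 'e': node 13→14  → match P2@[17:17],P3@[12:17]
i=18 'd': node 14→5 (fail-walked)
i=19 'd': node 5→5 (fail-walked)
i=20 'c': node 5→6
i=21 'a': node 6→7  → match P1@[19:21],P4@[20:21]
i=22 'e': node 7→8 (fail-walked)  → match P2@[22:22]
i=23 'c': node 8→9 (fail-walked)
i=24 'd': node 9→10
i=25 'b': node 10→11
i=26 'a': node 11→12
i=27 'c': node 12→13
i=28 'e': node 13→14  → match P2@[28:28],P3@[23:28]
i=29 'b': node 14→1 (fail-walked)
i=30 'e': node 1→8 (fail-walked)  → match P2@[30:30]
i=31 'd': node 8→5 (fail-walked)
i=32 'c': node 5→6
i=33 'a': node 6→7  → match P1@[31:33],P4@[32:33]
i=34 'd': node 7→5 (fail-walked)
i=35 'b': node 5→1 (fail-walked)
i=36 'b': node 1→2
i=37 'c': node 2→3
i=38 'b': node 3→4  → match P0@[35:38]
i=39 'd': node 4→5 (fail-walked)
i=40 'c': node 5→6
i=41 'a': node 6→7  → match P1@[39:41],P4@[40:41]
i=42 'e': node 7→8 (fail-walked)  → match P2@[42:42]
i=43 'd': node 8→5 (fail-walked)
i=44 'b': node 5→1 (fail-walked)
i=45 'a': node 1→0 (fail-walked)

Matches: [[1,2],[8,2],[8,3],[10,2],[17,2],[17,3],[21,1],[21,4],[22,2],[28,2],[28,3],[30,2],[33,1],[33,4],[38,0],[41,1],[41,4],[42,2]]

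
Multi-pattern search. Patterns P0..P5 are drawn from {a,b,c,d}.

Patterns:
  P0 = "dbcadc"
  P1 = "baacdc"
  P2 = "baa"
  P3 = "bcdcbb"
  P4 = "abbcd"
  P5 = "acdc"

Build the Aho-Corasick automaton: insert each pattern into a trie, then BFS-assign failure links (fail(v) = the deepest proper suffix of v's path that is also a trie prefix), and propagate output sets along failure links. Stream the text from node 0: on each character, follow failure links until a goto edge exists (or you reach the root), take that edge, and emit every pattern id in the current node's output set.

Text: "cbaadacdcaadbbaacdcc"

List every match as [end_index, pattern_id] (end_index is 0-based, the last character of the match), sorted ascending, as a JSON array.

Build automaton:
Trie (insert patterns):
  n0 'ε': a→18 b→7 d→1
  n1 'd': b→2
  n2 'db': c→3
  n3 'dbc': a→4
  n4 'dbca': d→5
  n5 'dbcad': c→6
  n6 'dbcadc': ·  ←P0
  n7 'b': a→8 c→13
  n8 'ba': a→9
  n9 'baa': c→10  ←P2
  n10 'baac': d→11
  n11 'baacd': c→12
  n12 'baacdc': ·  ←P1
  n13 'bc': d→14
  n14 'bcd': c→15
  n15 'bcdc': b→16
  n16 'bcdcb': b→17
  n17 'bcdcbb': ·  ←P3
  n18 'a': b→19 c→23
  n19 'ab': b→20
  n20 'abb': c→21
  n21 'abbc': d→22
  n22 'abbcd': ·  ←P4
  n23 'ac': d→24
  n24 'acd': c→25
  n25 'acdc': ·  ←P5

Failure links (BFS by depth):
  n1('d'): parent n0 fail=0; on 'd' 0 → fail=0;  out ∅∪∅=∅
  n7('b'): parent n0 fail=0; on 'b' 0 → fail=0;  out ∅∪∅=∅
  n18('a'): parent n0 fail=0; on 'a' 0 → fail=0;  out ∅∪∅=∅
  n2('db'): parent n1 fail=0; on 'b' 0 → fail=7;  out ∅∪∅=∅
  n8('ba'): parent n7 fail=0; on 'a' 0 → fail=18;  out ∅∪∅=∅
  n13('bc'): parent n7 fail=0; on 'c' 0 → fail=0;  out ∅∪∅=∅
  n19('ab'): parent n18 fail=0; on 'b' 0 → fail=7;  out ∅∪∅=∅
  n23('ac'): parent n18 fail=0; on 'c' 0 → fail=0;  out ∅∪∅=∅
  n3('dbc'): parent n2 fail=7; on 'c' 7 → fail=13;  out ∅∪∅=∅
  n9('baa'): parent n8 fail=18; on 'a' 18→0 → fail=18;  out {2}∪∅={2}
  n14('bcd'): parent n13 fail=0; on 'd' 0 → fail=1;  out ∅∪∅=∅
  n20('abb'): parent n19 fail=7; on 'b' 7→0 → fail=7;  out ∅∪∅=∅
  n24('acd'): parent n23 fail=0; on 'd' 0 → fail=1;  out ∅∪∅=∅
  n4('dbca'): parent n3 fail=13; on 'a' 13→0 → fail=18;  out ∅∪∅=∅
  n10('baac'): parent n9 fail=18; on 'c' 18 → fail=23;  out ∅∪∅=∅
  n15('bcdc'): parent n14 fail=1; on 'c' 1→0 → fail=0;  out ∅∪∅=∅
  n21('abbc'): parent n20 fail=7; on 'c' 7 → fail=13;  out ∅∪∅=∅
  n25('acdc'): parent n24 fail=1; on 'c' 1→0 → fail=0;  out {5}∪∅={5}
  n5('dbcad'): parent n4 fail=18; on 'd' 18→0 → fail=1;  out ∅∪∅=∅
  n11('baacd'): parent n10 fail=23; on 'd' 23 → fail=24;  out ∅∪∅=∅
  n16('bcdcb'): parent n15 fail=0; on 'b' 0 → fail=7;  out ∅∪∅=∅
  n22('abbcd'): parent n21 fail=13; on 'd' 13 → fail=14;  out {4}∪∅={4}
  n6('dbcadc'): parent n5 fail=1; on 'c' 1→0 → fail=0;  out {0}∪∅={0}
  n12('baacdc'): parent n11 fail=24; on 'c' 24 → fail=25;  out {1}∪{5}={1,5}
  n17('bcdcbb'): parent n16 fail=7; on 'b' 7→0 → fail=7;  out {3}∪∅={3}

Run:
i=0 'c': node 0→0
i=1 'b': node 0→7
i=2 'a': node 7→8
i=3 'a': node 8→9  → match P2@[1:3]
i=4 'd': node 9→1 (fail-walked)
i=5 'a': node 1→18 (fail-walked)
i=6 'c': node 18→23
i=7 'd': node 23→24
i=8 'c': node 24→25  → match P5@[5:8]
i=9 'a': node 25→18 (fail-walked)
i=10 'a': node 18→18 (fail-walked)
i=11 'd': node 18→1 (fail-walked)
i=12 'b': node 1→2
i=13 'b': node 2→7 (fail-walked)
i=14 'a': node 7→8
i=15 'a': node 8→9  → match P2@[13:15]
i=16 'c': node 9→10
i=17 'd': node 10→11
i=18 'c': node 11→12  → match P1@[13:18],P5@[15:18]
i=19 'c': node 12→0 (fail-walked)

Result: [[3,2],[8,5],[15,2],[18,1],[18,5]]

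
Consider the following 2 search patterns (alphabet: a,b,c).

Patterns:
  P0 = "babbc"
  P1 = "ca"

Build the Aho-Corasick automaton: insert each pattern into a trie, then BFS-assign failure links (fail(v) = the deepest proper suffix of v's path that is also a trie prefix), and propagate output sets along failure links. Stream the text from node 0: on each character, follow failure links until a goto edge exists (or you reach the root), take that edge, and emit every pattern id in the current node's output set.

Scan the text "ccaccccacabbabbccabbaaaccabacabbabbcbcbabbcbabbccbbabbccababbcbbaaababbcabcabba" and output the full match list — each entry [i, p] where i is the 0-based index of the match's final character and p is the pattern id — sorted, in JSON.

Construct AC machine:
Trie nodes:
  0='ε' goto b→1 c→6
  1='b' goto a→2
  2='ba' goto b→3
  3='bab' goto b→4
  4='babb' goto c→5
  5='babbc' goto ·  [P0 ends]
  6='c' goto a→7
  7='ca' goto ·  [P1 ends]

BFS fail/out derivation:
  n1('b'): parent n0 fail=0; on 'b' 0 → fail=0;  out ∅∪∅=∅
  n6('c'): parent n0 fail=0; on 'c' 0 → fail=0;  out ∅∪∅=∅
  n2('ba'): parent n1 fail=0; on 'a' 0 → fail=0;  out ∅∪∅=∅
  n7('ca'): parent n6 fail=0; on 'a' 0 → fail=0;  out {1}∪∅={1}
  n3('bab'): parent n2 fail=0; on 'b' 0 → fail=1;  out ∅∪∅=∅
  n4('babb'): parent n3 fail=1; on 'b' 1→0 → fail=1;  out ∅∪∅=∅
  n5('babbc'): parent n4 fail=1; on 'c' 1→0 → fail=6;  out {0}∪∅={0}

Run:
[0] read 'c'  n0⇒n6
[1] read 'c'  n6⇒n6 (via fail)
[2] read 'a'  n6⇒n7  ** P1@[1:2]
[3] read 'c'  n7⇒n6 (via fail)
[4] read 'c'  n6⇒n6 (via fail)
[5] read 'c'  n6⇒n6 (via fail)
[6] read 'c'  n6⇒n6 (via fail)
[7] read 'a'  n6⇒n7  ** P1@[6:7]
[8] read 'c'  n7⇒n6 (via fail)
[9] read 'a'  n6⇒n7  ** P1@[8:9]
[10] read 'b'  n7⇒n1 (via fail)
[11] read 'b'  n1⇒n1 (via fail)
[12] read 'a'  n1⇒n2
[13] read 'b'  n2⇒n3
[14] read 'b'  n3⇒n4
[15] read 'c'  n4⇒n5  ** P0@[11:15]
[16] read 'c'  n5⇒n6 (via fail)
[17] read 'a'  n6⇒n7  ** P1@[16:17]
[18] read 'b'  n7⇒n1 (via fail)
[19] read 'b'  n1⇒n1 (via fail)
[20] read 'a'  n1⇒n2
[21] read 'a'  n2⇒n0 (via fail)
[22] read 'a'  n0⇒n0
[23] read 'c'  n0⇒n6
[24] read 'c'  n6⇒n6 (via fail)
[25] read 'a'  n6⇒n7  ** P1@[24:25]
[26] read 'b'  n7⇒n1 (via fail)
[27] read 'a'  n1⇒n2
[28] read 'c'  n2⇒n6 (via fail)
[29] read 'a'  n6⇒n7  ** P1@[28:29]
[30] read 'b'  n7⇒n1 (via fail)
[31] read 'b'  n1⇒n1 (via fail)
[32] read 'a'  n1⇒n2
[33] read 'b'  n2⇒n3
[34] read 'b'  n3⇒n4
[35] read 'c'  n4⇒n5  ** P0@[31:35]
[36] read 'b'  n5⇒n1 (via fail)
[37] read 'c'  n1⇒n6 (via fail)
[38] read 'b'  n6⇒n1 (via fail)
[39] read 'a'  n1⇒n2
[40] read 'b'  n2⇒n3
[41] read 'b'  n3⇒n4
[42] read 'c'  n4⇒n5  ** P0@[38:42]
[43] read 'b'  n5⇒n1 (via fail)
[44] read 'a'  n1⇒n2
[45] read 'b'  n2⇒n3
[46] read 'b'  n3⇒n4
[47] read 'c'  n4⇒n5  ** P0@[43:47]
[48] read 'c'  n5⇒n6 (via fail)
[49] read 'b'  n6⇒n1 (via fail)
[50] read 'b'  n1⇒n1 (via fail)
[51] read 'a'  n1⇒n2
[52] read 'b'  n2⇒n3
[53] read 'b'  n3⇒n4
[54] read 'c'  n4⇒n5  ** P0@[50:54]
[55] read 'c'  n5⇒n6 (via fail)
[56] read 'a'  n6⇒n7  ** P1@[55:56]
[57] read 'b'  n7⇒n1 (via fail)
[58] read 'a'  n1⇒n2
[59] read 'b'  n2⇒n3
[60] read 'b'  n3⇒n4
[61] read 'c'  n4⇒n5  ** P0@[57:61]
[62] read 'b'  n5⇒n1 (via fail)
[63] read 'b'  n1⇒n1 (via fail)
[64] read 'a'  n1⇒n2
[65] read 'a'  n2⇒n0 (via fail)
[66] read 'a'  n0⇒n0
[67] read 'b'  n0⇒n1
[68] read 'a'  n1⇒n2
[69] read 'b'  n2⇒n3
[70] read 'b'  n3⇒n4
[71] read 'c'  n4⇒n5  ** P0@[67:71]
[72] read 'a'  n5⇒n7 (via fail)  ** P1@[71:72]
[73] read 'b'  n7⇒n1 (via fail)
[74] read 'c'  n1⇒n6 (via fail)
[75] read 'a'  n6⇒n7  ** P1@[74:75]
[76] read 'b'  n7⇒n1 (via fail)
[77] read 'b'  n1⇒n1 (via fail)
[78] read 'a'  n1⇒n2

Matches: [[2,1],[7,1],[9,1],[15,0],[17,1],[25,1],[29,1],[35,0],[42,0],[47,0],[54,0],[56,1],[61,0],[71,0],[72,1],[75,1]]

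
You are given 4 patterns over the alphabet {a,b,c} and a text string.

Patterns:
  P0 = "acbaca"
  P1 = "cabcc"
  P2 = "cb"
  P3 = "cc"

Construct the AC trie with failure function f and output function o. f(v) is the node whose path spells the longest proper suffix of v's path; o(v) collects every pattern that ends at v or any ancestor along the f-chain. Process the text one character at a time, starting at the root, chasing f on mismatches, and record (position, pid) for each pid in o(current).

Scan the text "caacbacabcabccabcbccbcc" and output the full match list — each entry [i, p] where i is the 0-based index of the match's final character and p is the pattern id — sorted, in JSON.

Build automaton:
Trie (insert patterns):
  n0 'ε': a→1 c→7
  n1 'a': c→2
  n2 'ac': b→3
  n3 'acb': a→4
  n4 'acba': c→5
  n5 'acbac': a→6
  n6 'acbaca': ·  ←P0
  n7 'c': a→8 b→12 c→13
  n8 'ca': b→9
  n9 'cab': c→10
  n10 'cabc': c→11
  n11 'cabcc': ·  ←P1
  n12 'cb': ·  ←P2
  n13 'cc': ·  ←P3

BFS fail/out derivation:
  n1('a'): parent n0 fail=0; on 'a' 0 → fail=0;  out ∅∪∅=∅
  n7('c'): parent n0 fail=0; on 'c' 0 → fail=0;  out ∅∪∅=∅
  n2('ac'): parent n1 fail=0; on 'c' 0 → fail=7;  out ∅∪∅=∅
  n8('ca'): parent n7 fail=0; on 'a' 0 → fail=1;  out ∅∪∅=∅
  n12('cb'): parent n7 fail=0; on 'b' 0 → fail=0;  out {2}∪∅={2}
  n13('cc'): parent n7 fail=0; on 'c' 0 → fail=7;  out {3}∪∅={3}
  n3('acb'): parent n2 fail=7; on 'b' 7 → fail=12;  out ∅∪{2}={2}
  n9('cab'): parent n8 fail=1; on 'b' 1→0 → fail=0;  out ∅∪∅=∅
  n4('acba'): parent n3 fail=12; on 'a' 12→0 → fail=1;  out ∅∪∅=∅
  n10('cabc'): parent n9 fail=0; on 'c' 0 → fail=7;  out ∅∪∅=∅
  n5('acbac'): parent n4 fail=1; on 'c' 1 → fail=2;  out ∅∪∅=∅
  n11('cabcc'): parent n10 fail=7; on 'c' 7 → fail=13;  out {1}∪{3}={1,3}
  n6('acbaca'): parent n5 fail=2; on 'a' 2→7 → fail=8;  out {0}∪∅={0}

Scan:
i=0 'c': node 0→7
i=1 'a': node 7→8
i=2 'a': node 8→1 (via fail)
i=3 'c': node 1→2
i=4 'b': node 2→3  ** P2@[3:4]
i=5 'a': node 3→4
i=6 'c': node 4→5
i=7 'a': node 5→6  ** P0@[2:7]
i=8 'b': node 6→9 (via fail)
i=9 'c': node 9→10
i=10 'a': node 10→8 (via fail)
i=11 'b': node 8→9
i=12 'c': node 9→10
i=13 'c': node 10→11  ** P1@[9:13],P3@[12:13]
i=14 'a': node 11→8 (via fail)
i=15 'b': node 8→9
i=16 'c': node 9→10
i=17 'b': node 10→12 (via fail)  ** P2@[16:17]
i=18 'c': node 12→7 (via fail)
i=19 'c': node 7→13  ** P3@[18:19]
i=20 'b': node 13→12 (via fail)  ** P2@[19:20]
i=21 'c': node 12→7 (via fail)
i=22 'c': node 7→13  ** P3@[21:22]

All matches (sorted): [[4,2],[7,0],[13,1],[13,3],[17,2],[19,3],[20,2],[22,3]]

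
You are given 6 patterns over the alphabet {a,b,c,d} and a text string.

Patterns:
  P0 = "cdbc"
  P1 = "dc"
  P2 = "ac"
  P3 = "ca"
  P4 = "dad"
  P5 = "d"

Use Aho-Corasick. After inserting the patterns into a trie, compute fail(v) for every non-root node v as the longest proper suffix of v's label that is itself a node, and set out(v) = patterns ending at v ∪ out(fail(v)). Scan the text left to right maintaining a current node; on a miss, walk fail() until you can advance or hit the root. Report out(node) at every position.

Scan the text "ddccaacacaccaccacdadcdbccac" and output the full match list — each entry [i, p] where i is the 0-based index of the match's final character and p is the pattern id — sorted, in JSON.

Build automaton:
Trie (insert patterns):
  n0 'ε': a→7 c→1 d→5
  n1 'c': a→9 d→2
  n2 'cd': b→3
  n3 'cdb': c→4
  n4 'cdbc': ·  ←P0
  n5 'd': a→10 c→6  ←P5
  n6 'dc': ·  ←P1
  n7 'a': c→8
  n8 'ac': ·  ←P2
  n9 'ca': ·  ←P3
  n10 'da': d→11
  n11 'dad': ·  ←P4

BFS fail/out derivation:
  n1('c'): parent n0 fail=0; on 'c' 0 → fail=0;  out ∅∪∅=∅
  n5('d'): parent n0 fail=0; on 'd' 0 → fail=0;  out {5}∪∅={5}
  n7('a'): parent n0 fail=0; on 'a' 0 → fail=0;  out ∅∪∅=∅
  n2('cd'): parent n1 fail=0; on 'd' 0 → fail=5;  out ∅∪{5}={5}
  n6('dc'): parent n5 fail=0; on 'c' 0 → fail=1;  out {1}∪∅={1}
  n8('ac'): parent n7 fail=0; on 'c' 0 → fail=1;  out {2}∪∅={2}
  n9('ca'): parent n1 fail=0; on 'a' 0 → fail=7;  out {3}∪∅={3}
  n10('da'): parent n5 fail=0; on 'a' 0 → fail=7;  out ∅∪∅=∅
  n3('cdb'): parent n2 fail=5; on 'b' 5→0 → fail=0;  out ∅∪∅=∅
  n11('dad'): parent n10 fail=7; on 'd' 7→0 → fail=5;  out {4}∪{5}={4,5}
  n4('cdbc'): parent n3 fail=0; on 'c' 0 → fail=1;  out {0}∪∅={0}

Text stream:
i=0 'd': node 0→5  → match P5@[0:0]
i=1 'd': node 5→5 ·f  → match P5@[1:1]
i=2 'c': node 5→6  → match P1@[1:2]
i=3 'c': node 6→1 ·f
i=4 'a': node 1→9  → match P3@[3:4]
i=5 'a': node 9→7 ·f
i=6 'c': node 7→8  → match P2@[5:6]
i=7 'a': node 8→9 ·f  → match P3@[6:7]
i=8 'c': node 9→8 ·f  → match P2@[7:8]
i=9 'a': node 8→9 ·f  → match P3@[8:9]
i=10 'c': node 9→8 ·f  → match P2@[9:10]
i=11 'c': node 8→1 ·f
i=12 'a': node 1→9  → match P3@[11:12]
i=13 'c': node 9→8 ·f  → match P2@[12:13]
i=14 'c': node 8→1 ·f
i=15 'a': node 1→9  → match P3@[14:15]
i=16 'c': node 9→8 ·f  → match P2@[15:16]
i=17 'd': node 8→2 ·f  → match P5@[17:17]
i=18 'a': node 2→10 ·f
i=19 'd': node 10→11  → match P4@[17:19],P5@[19:19]
i=20 'c': node 11→6 ·f  → match P1@[19:20]
i=21 'd': node 6→2 ·f  → match P5@[21:21]
i=22 'b': node 2→3
i=23 'c': node 3→4  → match P0@[20:23]
i=24 'c': node 4→1 ·f
i=25 'a': node 1→9  → match P3@[24:25]
i=26 'c': node 9→8 ·f  → match P2@[25:26]

Result: [[0,5],[1,5],[2,1],[4,3],[6,2],[7,3],[8,2],[9,3],[10,2],[12,3],[13,2],[15,3],[16,2],[17,5],[19,4],[19,5],[20,1],[21,5],[23,0],[25,3],[26,2]]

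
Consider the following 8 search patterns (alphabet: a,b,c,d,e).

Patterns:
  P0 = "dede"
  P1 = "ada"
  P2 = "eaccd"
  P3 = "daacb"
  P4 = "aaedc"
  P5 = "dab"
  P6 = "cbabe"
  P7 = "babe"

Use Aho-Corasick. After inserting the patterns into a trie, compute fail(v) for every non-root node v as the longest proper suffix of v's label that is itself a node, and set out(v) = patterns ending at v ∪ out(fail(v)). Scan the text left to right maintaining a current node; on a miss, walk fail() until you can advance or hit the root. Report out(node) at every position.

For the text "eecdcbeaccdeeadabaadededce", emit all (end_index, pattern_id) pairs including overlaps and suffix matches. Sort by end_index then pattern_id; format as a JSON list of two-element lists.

Build:
Trie (insert patterns):
  n0 'ε': a→5 b→27 c→22 d→1 e→8
  n1 'd': a→13 e→2
  n2 'de': d→3
  n3 'ded': e→4
  n4 'dede': ·  [P0 ends]
  n5 'a': a→17 d→6
  n6 'ad': a→7
  n7 'ada': ·  [P1 ends]
  n8 'e': a→9
  n9 'ea': c→10
  n10 'eac': c→11
  n11 'eacc': d→12
  n12 'eaccd': ·  [P2 ends]
  n13 'da': a→14 b→21
  n14 'daa': c→15
  n15 'daac': b→16
  n16 'daacb': ·  [P3 ends]
  n17 'aa': e→18
  n18 'aae': d→19
  n19 'aaed': c→20
  n20 'aaedc': ·  [P4 ends]
  n21 'dab': ·  [P5 ends]
  n22 'c': b→23
  n23 'cb': a→24
  n24 'cba': b→25
  n25 'cbab': e→26
  n26 'cbabe': ·  [P6 ends]
  n27 'b': a→28
  n28 'ba': b→29
  n29 'bab': e→30
  n30 'babe': ·  [P7 ends]

Failure links (BFS by depth):
  n1('d'): parent n0 fail=0; on 'd' 0 → fail=0;  out ∅∪∅=∅
  n5('a'): parent n0 fail=0; on 'a' 0 → fail=0;  out ∅∪∅=∅
  n8('e'): parent n0 fail=0; on 'e' 0 → fail=0;  out ∅∪∅=∅
  n22('c'): parent n0 fail=0; on 'c' 0 → fail=0;  out ∅∪∅=∅
  n27('b'): parent n0 fail=0; on 'b' 0 → fail=0;  out ∅∪∅=∅
  n2('de'): parent n1 fail=0; on 'e' 0 → fail=8;  out ∅∪∅=∅
  n6('ad'): parent n5 fail=0; on 'd' 0 → fail=1;  out ∅∪∅=∅
  n9('ea'): parent n8 fail=0; on 'a' 0 → fail=5;  out ∅∪∅=∅
  n13('da'): parent n1 fail=0; on 'a' 0 → fail=5;  out ∅∪∅=∅
  n17('aa'): parent n5 fail=0; on 'a' 0 → fail=5;  out ∅∪∅=∅
  n23('cb'): parent n22 fail=0; on 'b' 0 → fail=27;  out ∅∪∅=∅
  n28('ba'): parent n27 fail=0; on 'a' 0 → fail=5;  out ∅∪∅=∅
  n3('ded'): parent n2 fail=8; on 'd' 8→0 → fail=1;  out ∅∪∅=∅
  n7('ada'): parent n6 fail=1; on 'a' 1 → fail=13;  out {1}∪∅={1}
  n10('eac'): parent n9 fail=5; on 'c' 5→0 → fail=22;  out ∅∪∅=∅
  n14('daa'): parent n13 fail=5; on 'a' 5 → fail=17;  out ∅∪∅=∅
  n18('aae'): parent n17 fail=5; on 'e' 5→0 → fail=8;  out ∅∪∅=∅
  n21('dab'): parent n13 fail=5; on 'b' 5→0 → fail=27;  out {5}∪∅={5}
  n24('cba'): parent n23 fail=27; on 'a' 27 → fail=28;  out ∅∪∅=∅
  n29('bab'): parent n28 fail=5; on 'b' 5→0 → fail=27;  out ∅∪∅=∅
  n4('dede'): parent n3 fail=1; on 'e' 1 → fail=2;  out {0}∪∅={0}
  n11('eacc'): parent n10 fail=22; on 'c' 22→0 → fail=22;  out ∅∪∅=∅
  n15('daac'): parent n14 fail=17; on 'c' 17→5→0 → fail=22;  out ∅∪∅=∅
  n19('aaed'): parent n18 fail=8; on 'd' 8→0 → fail=1;  out ∅∪∅=∅
  n25('cbab'): parent n24 fail=28; on 'b' 28 → fail=29;  out ∅∪∅=∅
  n30('babe'): parent n29 fail=27; on 'e' 27→0 → fail=8;  out {7}∪∅={7}
  n12('eaccd'): parent n11 fail=22; on 'd' 22→0 → fail=1;  out {2}∪∅={2}
  n16('daacb'): parent n15 fail=22; on 'b' 22 → fail=23;  out {3}∪∅={3}
  n20('aaedc'): parent n19 fail=1; on 'c' 1→0 → fail=22;  out {4}∪∅={4}
  n26('cbabe'): parent n25 fail=29; on 'e' 29 → fail=30;  out {6}∪{7}={6,7}

Run:
[0] read 'e'  n0⇒n8
[1] read 'e'  n8⇒n8 ·f
[2] read 'c'  n8⇒n22 ·f
[3] read 'd'  n22⇒n1 ·f
[4] read 'c'  n1⇒n22 ·f
[5] read 'b'  n22⇒n23
[6] read 'e'  n23⇒n8 ·f
[7] read 'a'  n8⇒n9
[8] read 'c'  n9⇒n10
[9] read 'c'  n10⇒n11
[10] read 'd'  n11⇒n12  → match P2@[6:10]
[11] read 'e'  n12⇒n2 ·f
[12] read 'e'  n2⇒n8 ·f
[13] read 'a'  n8⇒n9
[14] read 'd'  n9⇒n6 ·f
[15] read 'a'  n6⇒n7  → match P1@[13:15]
[16] read 'b'  n7⇒n21 ·f  → match P5@[14:16]
[17] read 'a'  n21⇒n28 ·f
[18] read 'a'  n28⇒n17 ·f
[19] read 'd'  n17⇒n6 ·f
[20] read 'e'  n6⇒n2 ·f
[21] read 'd'  n2⇒n3
[22] read 'e'  n3⇒n4  → match P0@[19:22]
[23] read 'd'  n4⇒n3 ·f
[24] read 'c'  n3⇒n22 ·f
[25] read 'e'  n22⇒n8 ·f

Result: [[10,2],[15,1],[16,5],[22,0]]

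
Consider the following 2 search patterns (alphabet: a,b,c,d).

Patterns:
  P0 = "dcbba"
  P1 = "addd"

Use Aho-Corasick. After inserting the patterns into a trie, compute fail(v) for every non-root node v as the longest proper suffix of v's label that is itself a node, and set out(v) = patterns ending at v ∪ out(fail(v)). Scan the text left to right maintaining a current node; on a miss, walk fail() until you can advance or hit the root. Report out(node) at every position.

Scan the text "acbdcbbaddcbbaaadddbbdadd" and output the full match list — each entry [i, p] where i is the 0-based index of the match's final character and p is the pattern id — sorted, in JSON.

Build automaton:
Trie nodes:
  0='ε' goto a→6 d→1
  1='d' goto c→2
  2='dc' goto b→3
  3='dcb' goto b→4
  4='dcbb' goto a→5
  5='dcbba' goto ·  ←P0
  6='a' goto d→7
  7='ad' goto d→8
  8='add' goto d→9
  9='addd' goto ·  ←P1

Failure links (BFS by depth):
  fail(1) 'd': from fail(0)=0 chase 'd': 0 ⇒ 0;  out=∅∪out(0)=∅
  fail(6) 'a': from fail(0)=0 chase 'a': 0 ⇒ 0;  out=∅∪out(0)=∅
  fail(2) 'dc': from fail(1)=0 chase 'c': 0 ⇒ 0;  out=∅∪out(0)=∅
  fail(7) 'ad': from fail(6)=0 chase 'd': 0 ⇒ 1;  out=∅∪out(1)=∅
  fail(3) 'dcb': from fail(2)=0 chase 'b': 0 ⇒ 0;  out=∅∪out(0)=∅
  fail(8) 'add': from fail(7)=1 chase 'd': 1→0 ⇒ 1;  out=∅∪out(1)=∅
  fail(4) 'dcbb': from fail(3)=0 chase 'b': 0 ⇒ 0;  out=∅∪out(0)=∅
  fail(9) 'addd': from fail(8)=1 chase 'd': 1→0 ⇒ 1;  out={1}∪out(1)={1}
  fail(5) 'dcbba': from fail(4)=0 chase 'a': 0 ⇒ 6;  out={0}∪out(6)={0}

Scan:
[0] read 'a'  n0⇒n6
[1] read 'c'  n6⇒n0 (fail-walked)
[2] read 'b'  n0⇒n0
[3] read 'd'  n0⇒n1
[4] read 'c'  n1⇒n2
[5] read 'b'  n2⇒n3
[6] read 'b'  n3⇒n4
[7] read 'a'  n4⇒n5  ** P0@[3:7]
[8] read 'd'  n5⇒n7 (fail-walked)
[9] read 'd'  n7⇒n8
[10] read 'c'  n8⇒n2 (fail-walked)
[11] read 'b'  n2⇒n3
[12] read 'b'  n3⇒n4
[13] read 'a'  n4⇒n5  ** P0@[9:13]
[14] read 'a'  n5⇒n6 (fail-walked)
[15] read 'a'  n6⇒n6 (fail-walked)
[16] read 'd'  n6⇒n7
[17] read 'd'  n7⇒n8
[18] read 'd'  n8⇒n9  ** P1@[15:18]
[19] read 'b'  n9⇒n0 (fail-walked)
[20] read 'b'  n0⇒n0
[21] read 'd'  n0⇒n1
[22] read 'a'  n1⇒n6 (fail-walked)
[23] read 'd'  n6⇒n7
[24] read 'd'  n7⇒n8

Result: [[7,0],[13,0],[18,1]]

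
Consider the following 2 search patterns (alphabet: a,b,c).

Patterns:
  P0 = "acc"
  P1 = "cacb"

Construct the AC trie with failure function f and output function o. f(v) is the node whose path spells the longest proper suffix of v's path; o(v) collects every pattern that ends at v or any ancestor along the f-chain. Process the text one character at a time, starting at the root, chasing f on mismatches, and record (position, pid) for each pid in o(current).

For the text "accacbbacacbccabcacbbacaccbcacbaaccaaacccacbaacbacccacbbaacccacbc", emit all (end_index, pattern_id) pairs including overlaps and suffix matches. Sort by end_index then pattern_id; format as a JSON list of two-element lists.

Construct AC machine:
Trie (insert patterns):
  0='ε' goto a→1 c→4
  1='a' goto c→2
  2='ac' goto c→3
  3='acc' goto ·  [P0 ends]
  4='c' goto a→5
  5='ca' goto c→6
  6='cac' goto b→7
  7='cacb' goto ·  [P1 ends]

Failure links (BFS by depth):
  fail(1) 'a': from fail(0)=0 chase 'a': 0 ⇒ 0;  out=∅∪out(0)=∅
  fail(4) 'c': from fail(0)=0 chase 'c': 0 ⇒ 0;  out=∅∪out(0)=∅
  fail(2) 'ac': from fail(1)=0 chase 'c': 0 ⇒ 4;  out=∅∪out(4)=∅
  fail(5) 'ca': from fail(4)=0 chase 'a': 0 ⇒ 1;  out=∅∪out(1)=∅
  fail(3) 'acc': from fail(2)=4 chase 'c': 4→0 ⇒ 4;  out={0}∪out(4)={0}
  fail(6) 'cac': from fail(5)=1 chase 'c': 1 ⇒ 2;  out=∅∪out(2)=∅
  fail(7) 'cacb': from fail(6)=2 chase 'b': 2→4→0 ⇒ 0;  out={1}∪out(0)={1}

Run:
i=0 'a': node 0→1
i=1 'c': node 1→2
i=2 'c': node 2→3  emit P0@[0:2]
i=3 'a': node 3→5 ·f
i=4 'c': node 5→6
i=5 'b': node 6→7  emit P1@[2:5]
i=6 'b': node 7→0 ·f
i=7 'a': node 0→1
i=8 'c': node 1→2
i=9 'a': node 2→5 ·f
i=10 'c': node 5→6
i=11 'b': node 6→7  emit P1@[8:11]
i=12 'c': node 7→4 ·f
i=13 'c': node 4→4 ·f
i=14 'a': node 4→5
i=15 'b': node 5→0 ·f
i=16 'c': node 0→4
i=17 'a': node 4→5
i=18 'c': node 5→6
i=19 'b': node 6→7  emit P1@[16:19]
i=20 'b': node 7→0 ·f
i=21 'a': node 0→1
i=22 'c': node 1→2
i=23 'a': node 2→5 ·f
i=24 'c': node 5→6
i=25 'c': node 6→3 ·f  emit P0@[23:25]
i=26 'b': node 3→0 ·f
i=27 'c': node 0→4
i=28 'a': node 4→5
i=29 'c': node 5→6
i=30 'b': node 6→7  emit P1@[27:30]
i=31 'a': node 7→1 ·f
i=32 'a': node 1→1 ·f
i=33 'c': node 1→2
i=34 'c': node 2→3  emit P0@[32:34]
i=35 'a': node 3→5 ·f
i=36 'a': node 5→1 ·f
i=37 'a': node 1→1 ·f
i=38 'c': node 1→2
i=39 'c': node 2→3  emit P0@[37:39]
i=40 'c': node 3→4 ·f
i=41 'a': node 4→5
i=42 'c': node 5→6
i=43 'b': node 6→7  emit P1@[40:43]
i=44 'a': node 7→1 ·f
i=45 'a': node 1→1 ·f
i=46 'c': node 1→2
i=47 'b': node 2→0 ·f
i=48 'a': node 0→1
i=49 'c': node 1→2
i=50 'c': node 2→3  emit P0@[48:50]
i=51 'c': node 3→4 ·f
i=52 'a': node 4→5
i=53 'c': node 5→6
i=54 'b': node 6→7  emit P1@[51:54]
i=55 'b': node 7→0 ·f
i=56 'a': node 0→1
i=57 'a': node 1→1 ·f
i=58 'c': node 1→2
i=59 'c': node 2→3  emit P0@[57:59]
i=60 'c': node 3→4 ·f
i=61 'a': node 4→5
i=62 'c': node 5→6
i=63 'b': node 6→7  emit P1@[60:63]
i=64 'c': node 7→4 ·f

Matches: [[2,0],[5,1],[11,1],[19,1],[25,0],[30,1],[34,0],[39,0],[43,1],[50,0],[54,1],[59,0],[63,1]]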